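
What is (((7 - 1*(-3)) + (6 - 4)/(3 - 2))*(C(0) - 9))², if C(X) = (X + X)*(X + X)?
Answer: 11664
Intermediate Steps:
C(X) = 4*X² (C(X) = (2*X)*(2*X) = 4*X²)
(((7 - 1*(-3)) + (6 - 4)/(3 - 2))*(C(0) - 9))² = (((7 - 1*(-3)) + (6 - 4)/(3 - 2))*(4*0² - 9))² = (((7 + 3) + 2/1)*(4*0 - 9))² = ((10 + 2*1)*(0 - 9))² = ((10 + 2)*(-9))² = (12*(-9))² = (-108)² = 11664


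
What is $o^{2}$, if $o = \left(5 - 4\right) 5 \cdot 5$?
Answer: $625$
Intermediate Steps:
$o = 25$ ($o = 1 \cdot 5 \cdot 5 = 5 \cdot 5 = 25$)
$o^{2} = 25^{2} = 625$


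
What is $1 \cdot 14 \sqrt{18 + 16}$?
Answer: $14 \sqrt{34} \approx 81.633$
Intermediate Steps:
$1 \cdot 14 \sqrt{18 + 16} = 14 \sqrt{34}$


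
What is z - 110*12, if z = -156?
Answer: -1476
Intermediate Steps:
z - 110*12 = -156 - 110*12 = -156 - 1320 = -1476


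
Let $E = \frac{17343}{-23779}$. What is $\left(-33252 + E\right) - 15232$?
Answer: $- \frac{1152918379}{23779} \approx -48485.0$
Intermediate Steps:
$E = - \frac{17343}{23779}$ ($E = 17343 \left(- \frac{1}{23779}\right) = - \frac{17343}{23779} \approx -0.72934$)
$\left(-33252 + E\right) - 15232 = \left(-33252 - \frac{17343}{23779}\right) - 15232 = - \frac{790716651}{23779} - 15232 = - \frac{1152918379}{23779}$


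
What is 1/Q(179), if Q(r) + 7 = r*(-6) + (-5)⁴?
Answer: -1/456 ≈ -0.0021930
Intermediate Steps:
Q(r) = 618 - 6*r (Q(r) = -7 + (r*(-6) + (-5)⁴) = -7 + (-6*r + 625) = -7 + (625 - 6*r) = 618 - 6*r)
1/Q(179) = 1/(618 - 6*179) = 1/(618 - 1074) = 1/(-456) = -1/456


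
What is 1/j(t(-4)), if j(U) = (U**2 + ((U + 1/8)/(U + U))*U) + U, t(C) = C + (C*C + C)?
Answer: 16/1217 ≈ 0.013147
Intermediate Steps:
t(C) = C**2 + 2*C (t(C) = C + (C**2 + C) = C + (C + C**2) = C**2 + 2*C)
j(U) = 1/16 + U**2 + 3*U/2 (j(U) = (U**2 + ((U + 1/8)/((2*U)))*U) + U = (U**2 + ((1/8 + U)*(1/(2*U)))*U) + U = (U**2 + ((1/8 + U)/(2*U))*U) + U = (U**2 + (1/16 + U/2)) + U = (1/16 + U**2 + U/2) + U = 1/16 + U**2 + 3*U/2)
1/j(t(-4)) = 1/(1/16 + (-4*(2 - 4))**2 + 3*(-4*(2 - 4))/2) = 1/(1/16 + (-4*(-2))**2 + 3*(-4*(-2))/2) = 1/(1/16 + 8**2 + (3/2)*8) = 1/(1/16 + 64 + 12) = 1/(1217/16) = 16/1217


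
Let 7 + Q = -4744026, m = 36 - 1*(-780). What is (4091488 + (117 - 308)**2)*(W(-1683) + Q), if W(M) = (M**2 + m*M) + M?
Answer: -13566797156795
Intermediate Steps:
m = 816 (m = 36 + 780 = 816)
Q = -4744033 (Q = -7 - 4744026 = -4744033)
W(M) = M**2 + 817*M (W(M) = (M**2 + 816*M) + M = M**2 + 817*M)
(4091488 + (117 - 308)**2)*(W(-1683) + Q) = (4091488 + (117 - 308)**2)*(-1683*(817 - 1683) - 4744033) = (4091488 + (-191)**2)*(-1683*(-866) - 4744033) = (4091488 + 36481)*(1457478 - 4744033) = 4127969*(-3286555) = -13566797156795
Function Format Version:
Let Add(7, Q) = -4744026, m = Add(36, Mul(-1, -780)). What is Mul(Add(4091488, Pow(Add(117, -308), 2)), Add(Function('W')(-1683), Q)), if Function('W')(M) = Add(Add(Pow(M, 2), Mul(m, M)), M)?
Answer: -13566797156795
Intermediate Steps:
m = 816 (m = Add(36, 780) = 816)
Q = -4744033 (Q = Add(-7, -4744026) = -4744033)
Function('W')(M) = Add(Pow(M, 2), Mul(817, M)) (Function('W')(M) = Add(Add(Pow(M, 2), Mul(816, M)), M) = Add(Pow(M, 2), Mul(817, M)))
Mul(Add(4091488, Pow(Add(117, -308), 2)), Add(Function('W')(-1683), Q)) = Mul(Add(4091488, Pow(Add(117, -308), 2)), Add(Mul(-1683, Add(817, -1683)), -4744033)) = Mul(Add(4091488, Pow(-191, 2)), Add(Mul(-1683, -866), -4744033)) = Mul(Add(4091488, 36481), Add(1457478, -4744033)) = Mul(4127969, -3286555) = -13566797156795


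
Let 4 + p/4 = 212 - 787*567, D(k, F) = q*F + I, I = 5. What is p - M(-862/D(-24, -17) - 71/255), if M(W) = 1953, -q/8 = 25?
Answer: -1786037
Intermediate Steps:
q = -200 (q = -8*25 = -200)
D(k, F) = 5 - 200*F (D(k, F) = -200*F + 5 = 5 - 200*F)
p = -1784084 (p = -16 + 4*(212 - 787*567) = -16 + 4*(212 - 446229) = -16 + 4*(-446017) = -16 - 1784068 = -1784084)
p - M(-862/D(-24, -17) - 71/255) = -1784084 - 1*1953 = -1784084 - 1953 = -1786037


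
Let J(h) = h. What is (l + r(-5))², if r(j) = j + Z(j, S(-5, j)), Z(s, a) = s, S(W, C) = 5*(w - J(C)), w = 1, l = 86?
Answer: 5776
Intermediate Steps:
S(W, C) = 5 - 5*C (S(W, C) = 5*(1 - C) = 5 - 5*C)
r(j) = 2*j (r(j) = j + j = 2*j)
(l + r(-5))² = (86 + 2*(-5))² = (86 - 10)² = 76² = 5776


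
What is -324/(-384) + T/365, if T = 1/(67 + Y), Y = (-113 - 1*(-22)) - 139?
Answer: 1606333/1903840 ≈ 0.84373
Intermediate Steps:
Y = -230 (Y = (-113 + 22) - 139 = -91 - 139 = -230)
T = -1/163 (T = 1/(67 - 230) = 1/(-163) = -1/163 ≈ -0.0061350)
-324/(-384) + T/365 = -324/(-384) - 1/163/365 = -324*(-1/384) - 1/163*1/365 = 27/32 - 1/59495 = 1606333/1903840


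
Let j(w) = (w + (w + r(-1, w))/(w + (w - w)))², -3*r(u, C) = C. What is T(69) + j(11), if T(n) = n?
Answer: 1846/9 ≈ 205.11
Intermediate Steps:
r(u, C) = -C/3
j(w) = (⅔ + w)² (j(w) = (w + (w - w/3)/(w + (w - w)))² = (w + (2*w/3)/(w + 0))² = (w + (2*w/3)/w)² = (w + ⅔)² = (⅔ + w)²)
T(69) + j(11) = 69 + (2 + 3*11)²/9 = 69 + (2 + 33)²/9 = 69 + (⅑)*35² = 69 + (⅑)*1225 = 69 + 1225/9 = 1846/9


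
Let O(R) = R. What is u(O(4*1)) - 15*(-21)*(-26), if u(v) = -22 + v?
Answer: -8208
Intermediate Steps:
u(O(4*1)) - 15*(-21)*(-26) = (-22 + 4*1) - 15*(-21)*(-26) = (-22 + 4) - (-315)*(-26) = -18 - 1*8190 = -18 - 8190 = -8208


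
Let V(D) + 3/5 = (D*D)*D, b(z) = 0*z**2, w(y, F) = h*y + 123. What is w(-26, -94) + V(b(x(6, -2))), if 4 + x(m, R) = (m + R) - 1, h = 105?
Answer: -13038/5 ≈ -2607.6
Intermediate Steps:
x(m, R) = -5 + R + m (x(m, R) = -4 + ((m + R) - 1) = -4 + ((R + m) - 1) = -4 + (-1 + R + m) = -5 + R + m)
w(y, F) = 123 + 105*y (w(y, F) = 105*y + 123 = 123 + 105*y)
b(z) = 0
V(D) = -3/5 + D**3 (V(D) = -3/5 + (D*D)*D = -3/5 + D**2*D = -3/5 + D**3)
w(-26, -94) + V(b(x(6, -2))) = (123 + 105*(-26)) + (-3/5 + 0**3) = (123 - 2730) + (-3/5 + 0) = -2607 - 3/5 = -13038/5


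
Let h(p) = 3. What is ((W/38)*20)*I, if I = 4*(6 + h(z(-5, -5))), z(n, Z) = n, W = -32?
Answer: -11520/19 ≈ -606.32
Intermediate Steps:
I = 36 (I = 4*(6 + 3) = 4*9 = 36)
((W/38)*20)*I = (-32/38*20)*36 = (-32*1/38*20)*36 = -16/19*20*36 = -320/19*36 = -11520/19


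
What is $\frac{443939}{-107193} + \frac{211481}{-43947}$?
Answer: $- \frac{14059690022}{1570270257} \approx -8.9537$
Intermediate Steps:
$\frac{443939}{-107193} + \frac{211481}{-43947} = 443939 \left(- \frac{1}{107193}\right) + 211481 \left(- \frac{1}{43947}\right) = - \frac{443939}{107193} - \frac{211481}{43947} = - \frac{14059690022}{1570270257}$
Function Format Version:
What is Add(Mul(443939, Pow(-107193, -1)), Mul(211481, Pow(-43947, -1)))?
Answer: Rational(-14059690022, 1570270257) ≈ -8.9537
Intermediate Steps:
Add(Mul(443939, Pow(-107193, -1)), Mul(211481, Pow(-43947, -1))) = Add(Mul(443939, Rational(-1, 107193)), Mul(211481, Rational(-1, 43947))) = Add(Rational(-443939, 107193), Rational(-211481, 43947)) = Rational(-14059690022, 1570270257)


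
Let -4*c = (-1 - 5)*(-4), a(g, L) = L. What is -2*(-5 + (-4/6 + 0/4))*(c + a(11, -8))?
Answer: -476/3 ≈ -158.67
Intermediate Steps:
c = -6 (c = -(-1 - 5)*(-4)/4 = -(-3)*(-4)/2 = -¼*24 = -6)
-2*(-5 + (-4/6 + 0/4))*(c + a(11, -8)) = -2*(-5 + (-4/6 + 0/4))*(-6 - 8) = -2*(-5 + (-4*⅙ + 0*(¼)))*(-14) = -2*(-5 + (-⅔ + 0))*(-14) = -2*(-5 - ⅔)*(-14) = -2*(-17/3)*(-14) = -(-34)*(-14)/3 = -1*476/3 = -476/3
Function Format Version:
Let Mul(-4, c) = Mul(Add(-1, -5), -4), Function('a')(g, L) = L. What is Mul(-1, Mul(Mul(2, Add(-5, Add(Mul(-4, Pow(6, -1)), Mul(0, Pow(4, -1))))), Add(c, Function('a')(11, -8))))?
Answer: Rational(-476, 3) ≈ -158.67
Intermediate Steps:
c = -6 (c = Mul(Rational(-1, 4), Mul(Add(-1, -5), -4)) = Mul(Rational(-1, 4), Mul(-6, -4)) = Mul(Rational(-1, 4), 24) = -6)
Mul(-1, Mul(Mul(2, Add(-5, Add(Mul(-4, Pow(6, -1)), Mul(0, Pow(4, -1))))), Add(c, Function('a')(11, -8)))) = Mul(-1, Mul(Mul(2, Add(-5, Add(Mul(-4, Pow(6, -1)), Mul(0, Pow(4, -1))))), Add(-6, -8))) = Mul(-1, Mul(Mul(2, Add(-5, Add(Mul(-4, Rational(1, 6)), Mul(0, Rational(1, 4))))), -14)) = Mul(-1, Mul(Mul(2, Add(-5, Add(Rational(-2, 3), 0))), -14)) = Mul(-1, Mul(Mul(2, Add(-5, Rational(-2, 3))), -14)) = Mul(-1, Mul(Mul(2, Rational(-17, 3)), -14)) = Mul(-1, Mul(Rational(-34, 3), -14)) = Mul(-1, Rational(476, 3)) = Rational(-476, 3)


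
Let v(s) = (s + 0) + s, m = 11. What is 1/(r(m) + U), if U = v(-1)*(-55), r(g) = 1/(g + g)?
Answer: 22/2421 ≈ 0.0090872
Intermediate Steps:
r(g) = 1/(2*g)
v(s) = 2*s (v(s) = s + s = 2*s)
U = 110 (U = (2*(-1))*(-55) = -2*(-55) = 110)
1/(r(m) + U) = 1/((½)/11 + 110) = 1/((½)*(1/11) + 110) = 1/(1/22 + 110) = 1/(2421/22) = 22/2421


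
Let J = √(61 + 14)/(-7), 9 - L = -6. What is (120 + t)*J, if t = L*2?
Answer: -750*√3/7 ≈ -185.58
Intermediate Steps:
L = 15 (L = 9 - 1*(-6) = 9 + 6 = 15)
t = 30 (t = 15*2 = 30)
J = -5*√3/7 (J = √75*(-⅐) = (5*√3)*(-⅐) = -5*√3/7 ≈ -1.2372)
(120 + t)*J = (120 + 30)*(-5*√3/7) = 150*(-5*√3/7) = -750*√3/7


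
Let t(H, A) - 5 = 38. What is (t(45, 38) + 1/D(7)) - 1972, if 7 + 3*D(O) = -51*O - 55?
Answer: -808254/419 ≈ -1929.0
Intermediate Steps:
D(O) = -62/3 - 17*O (D(O) = -7/3 + (-51*O - 55)/3 = -7/3 + (-55 - 51*O)/3 = -7/3 + (-55/3 - 17*O) = -62/3 - 17*O)
t(H, A) = 43 (t(H, A) = 5 + 38 = 43)
(t(45, 38) + 1/D(7)) - 1972 = (43 + 1/(-62/3 - 17*7)) - 1972 = (43 + 1/(-62/3 - 119)) - 1972 = (43 + 1/(-419/3)) - 1972 = (43 - 3/419) - 1972 = 18014/419 - 1972 = -808254/419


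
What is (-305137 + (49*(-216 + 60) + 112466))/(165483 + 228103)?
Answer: -200315/393586 ≈ -0.50895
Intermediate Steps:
(-305137 + (49*(-216 + 60) + 112466))/(165483 + 228103) = (-305137 + (49*(-156) + 112466))/393586 = (-305137 + (-7644 + 112466))*(1/393586) = (-305137 + 104822)*(1/393586) = -200315*1/393586 = -200315/393586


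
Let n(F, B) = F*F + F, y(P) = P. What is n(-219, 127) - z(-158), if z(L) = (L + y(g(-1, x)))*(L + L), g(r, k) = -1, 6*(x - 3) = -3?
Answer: -2502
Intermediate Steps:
x = 5/2 (x = 3 + (⅙)*(-3) = 3 - ½ = 5/2 ≈ 2.5000)
n(F, B) = F + F² (n(F, B) = F² + F = F + F²)
z(L) = 2*L*(-1 + L) (z(L) = (L - 1)*(L + L) = (-1 + L)*(2*L) = 2*L*(-1 + L))
n(-219, 127) - z(-158) = -219*(1 - 219) - 2*(-158)*(-1 - 158) = -219*(-218) - 2*(-158)*(-159) = 47742 - 1*50244 = 47742 - 50244 = -2502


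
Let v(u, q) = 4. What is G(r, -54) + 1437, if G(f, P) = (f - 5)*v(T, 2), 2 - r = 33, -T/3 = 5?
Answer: 1293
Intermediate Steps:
T = -15 (T = -3*5 = -15)
r = -31 (r = 2 - 1*33 = 2 - 33 = -31)
G(f, P) = -20 + 4*f (G(f, P) = (f - 5)*4 = (-5 + f)*4 = -20 + 4*f)
G(r, -54) + 1437 = (-20 + 4*(-31)) + 1437 = (-20 - 124) + 1437 = -144 + 1437 = 1293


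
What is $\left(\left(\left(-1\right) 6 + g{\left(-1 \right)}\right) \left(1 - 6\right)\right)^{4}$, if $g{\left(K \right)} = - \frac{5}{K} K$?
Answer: $9150625$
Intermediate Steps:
$g{\left(K \right)} = -5$
$\left(\left(\left(-1\right) 6 + g{\left(-1 \right)}\right) \left(1 - 6\right)\right)^{4} = \left(\left(\left(-1\right) 6 - 5\right) \left(1 - 6\right)\right)^{4} = \left(\left(-6 - 5\right) \left(-5\right)\right)^{4} = \left(\left(-11\right) \left(-5\right)\right)^{4} = 55^{4} = 9150625$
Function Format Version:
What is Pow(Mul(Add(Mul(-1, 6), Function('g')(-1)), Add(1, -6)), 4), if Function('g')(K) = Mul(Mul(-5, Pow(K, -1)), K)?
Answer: 9150625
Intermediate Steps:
Function('g')(K) = -5
Pow(Mul(Add(Mul(-1, 6), Function('g')(-1)), Add(1, -6)), 4) = Pow(Mul(Add(Mul(-1, 6), -5), Add(1, -6)), 4) = Pow(Mul(Add(-6, -5), -5), 4) = Pow(Mul(-11, -5), 4) = Pow(55, 4) = 9150625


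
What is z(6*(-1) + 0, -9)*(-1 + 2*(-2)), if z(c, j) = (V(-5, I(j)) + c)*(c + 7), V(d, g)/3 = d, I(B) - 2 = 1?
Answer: 105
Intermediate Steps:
I(B) = 3 (I(B) = 2 + 1 = 3)
V(d, g) = 3*d
z(c, j) = (-15 + c)*(7 + c) (z(c, j) = (3*(-5) + c)*(c + 7) = (-15 + c)*(7 + c))
z(6*(-1) + 0, -9)*(-1 + 2*(-2)) = (-105 + (6*(-1) + 0)² - 8*(6*(-1) + 0))*(-1 + 2*(-2)) = (-105 + (-6 + 0)² - 8*(-6 + 0))*(-1 - 4) = (-105 + (-6)² - 8*(-6))*(-5) = (-105 + 36 + 48)*(-5) = -21*(-5) = 105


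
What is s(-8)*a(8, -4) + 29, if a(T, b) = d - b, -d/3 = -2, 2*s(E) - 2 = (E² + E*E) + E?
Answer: 639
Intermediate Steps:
s(E) = 1 + E² + E/2 (s(E) = 1 + ((E² + E*E) + E)/2 = 1 + ((E² + E²) + E)/2 = 1 + (2*E² + E)/2 = 1 + (E + 2*E²)/2 = 1 + (E² + E/2) = 1 + E² + E/2)
d = 6 (d = -3*(-2) = 6)
a(T, b) = 6 - b
s(-8)*a(8, -4) + 29 = (1 + (-8)² + (½)*(-8))*(6 - 1*(-4)) + 29 = (1 + 64 - 4)*(6 + 4) + 29 = 61*10 + 29 = 610 + 29 = 639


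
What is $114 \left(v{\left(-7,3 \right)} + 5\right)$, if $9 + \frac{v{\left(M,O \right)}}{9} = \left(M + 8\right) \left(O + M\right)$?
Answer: $-12768$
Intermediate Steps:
$v{\left(M,O \right)} = -81 + 9 \left(8 + M\right) \left(M + O\right)$ ($v{\left(M,O \right)} = -81 + 9 \left(M + 8\right) \left(O + M\right) = -81 + 9 \left(8 + M\right) \left(M + O\right)$)
$114 \left(v{\left(-7,3 \right)} + 5\right) = 114 \left(\left(-81 + 9 \left(-7\right)^{2} + 72 \left(-7\right) + 72 \cdot 3 + 9 \left(-7\right) 3\right) + 5\right) = 114 \left(\left(-81 + 9 \cdot 49 - 504 + 216 - 189\right) + 5\right) = 114 \left(\left(-81 + 441 - 504 + 216 - 189\right) + 5\right) = 114 \left(-117 + 5\right) = 114 \left(-112\right) = -12768$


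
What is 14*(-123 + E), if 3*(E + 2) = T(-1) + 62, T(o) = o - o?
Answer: -4382/3 ≈ -1460.7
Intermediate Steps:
T(o) = 0
E = 56/3 (E = -2 + (0 + 62)/3 = -2 + (1/3)*62 = -2 + 62/3 = 56/3 ≈ 18.667)
14*(-123 + E) = 14*(-123 + 56/3) = 14*(-313/3) = -4382/3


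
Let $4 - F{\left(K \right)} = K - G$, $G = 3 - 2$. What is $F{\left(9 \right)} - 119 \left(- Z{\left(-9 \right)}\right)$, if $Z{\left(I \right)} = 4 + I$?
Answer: $-599$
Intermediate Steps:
$G = 1$
$F{\left(K \right)} = 5 - K$ ($F{\left(K \right)} = 4 - \left(K - 1\right) = 4 - \left(-1 + K\right) = 5 - K$)
$F{\left(9 \right)} - 119 \left(- Z{\left(-9 \right)}\right) = \left(5 - 9\right) - 119 \left(- (4 - 9)\right) = \left(5 - 9\right) - 119 \left(\left(-1\right) \left(-5\right)\right) = -4 - 595 = -599$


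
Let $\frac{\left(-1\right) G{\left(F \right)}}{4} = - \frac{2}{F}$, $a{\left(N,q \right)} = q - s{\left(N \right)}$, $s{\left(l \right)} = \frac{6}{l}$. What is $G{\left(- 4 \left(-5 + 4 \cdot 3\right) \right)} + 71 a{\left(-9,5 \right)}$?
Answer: $\frac{8443}{21} \approx 402.05$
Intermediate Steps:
$a{\left(N,q \right)} = q - \frac{6}{N}$
$G{\left(F \right)} = \frac{8}{F}$ ($G{\left(F \right)} = - 4 \left(- \frac{2}{F}\right) = \frac{8}{F}$)
$G{\left(- 4 \left(-5 + 4 \cdot 3\right) \right)} + 71 a{\left(-9,5 \right)} = \frac{8}{\left(-4\right) \left(-5 + 4 \cdot 3\right)} + 71 \left(5 - \frac{6}{-9}\right) = \frac{8}{\left(-4\right) \left(-5 + 12\right)} + 71 \left(5 - - \frac{2}{3}\right) = \frac{8}{\left(-4\right) 7} + 71 \left(5 + \frac{2}{3}\right) = \frac{8}{-28} + 71 \cdot \frac{17}{3} = 8 \left(- \frac{1}{28}\right) + \frac{1207}{3} = - \frac{2}{7} + \frac{1207}{3} = \frac{8443}{21}$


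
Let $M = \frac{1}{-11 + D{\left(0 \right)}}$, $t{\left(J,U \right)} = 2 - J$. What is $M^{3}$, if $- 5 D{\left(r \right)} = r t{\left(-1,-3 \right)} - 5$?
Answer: $- \frac{1}{1000} \approx -0.001$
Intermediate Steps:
$D{\left(r \right)} = 1 - \frac{3 r}{5}$ ($D{\left(r \right)} = - \frac{r \left(2 - -1\right) - 5}{5} = - \frac{r \left(2 + 1\right) - 5}{5} = - \frac{r 3 - 5}{5} = - \frac{3 r - 5}{5} = - \frac{-5 + 3 r}{5} = 1 - \frac{3 r}{5}$)
$M = - \frac{1}{10}$ ($M = \frac{1}{-11 + \left(1 - 0\right)} = \frac{1}{-11 + \left(1 + 0\right)} = \frac{1}{-11 + 1} = \frac{1}{-10} = - \frac{1}{10} \approx -0.1$)
$M^{3} = \left(- \frac{1}{10}\right)^{3} = - \frac{1}{1000}$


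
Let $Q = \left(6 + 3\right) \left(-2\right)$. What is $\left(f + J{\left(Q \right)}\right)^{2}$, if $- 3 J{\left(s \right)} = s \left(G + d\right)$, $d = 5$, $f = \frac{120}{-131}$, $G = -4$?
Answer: $\frac{443556}{17161} \approx 25.847$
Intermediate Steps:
$f = - \frac{120}{131}$ ($f = 120 \left(- \frac{1}{131}\right) = - \frac{120}{131} \approx -0.91603$)
$Q = -18$ ($Q = 9 \left(-2\right) = -18$)
$J{\left(s \right)} = - \frac{s}{3}$ ($J{\left(s \right)} = - \frac{s \left(-4 + 5\right)}{3} = - \frac{s 1}{3} = - \frac{s}{3}$)
$\left(f + J{\left(Q \right)}\right)^{2} = \left(- \frac{120}{131} - -6\right)^{2} = \left(- \frac{120}{131} + 6\right)^{2} = \left(\frac{666}{131}\right)^{2} = \frac{443556}{17161}$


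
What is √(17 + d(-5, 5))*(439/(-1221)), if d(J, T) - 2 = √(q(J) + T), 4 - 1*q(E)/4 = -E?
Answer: -878*√5/1221 ≈ -1.6079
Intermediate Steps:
q(E) = 16 + 4*E (q(E) = 16 - (-4)*E = 16 + 4*E)
d(J, T) = 2 + √(16 + T + 4*J) (d(J, T) = 2 + √((16 + 4*J) + T) = 2 + √(16 + T + 4*J))
√(17 + d(-5, 5))*(439/(-1221)) = √(17 + (2 + √(16 + 5 + 4*(-5))))*(439/(-1221)) = √(17 + (2 + √(16 + 5 - 20)))*(439*(-1/1221)) = √(17 + (2 + √1))*(-439/1221) = √(17 + (2 + 1))*(-439/1221) = √(17 + 3)*(-439/1221) = √20*(-439/1221) = (2*√5)*(-439/1221) = -878*√5/1221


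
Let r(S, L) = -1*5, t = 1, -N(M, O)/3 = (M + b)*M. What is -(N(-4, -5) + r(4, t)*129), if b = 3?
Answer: 657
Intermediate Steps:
N(M, O) = -3*M*(3 + M) (N(M, O) = -3*(M + 3)*M = -3*(3 + M)*M = -3*M*(3 + M))
r(S, L) = -5
-(N(-4, -5) + r(4, t)*129) = -(-3*(-4)*(3 - 4) - 5*129) = -(-3*(-4)*(-1) - 645) = -(-12 - 645) = -1*(-657) = 657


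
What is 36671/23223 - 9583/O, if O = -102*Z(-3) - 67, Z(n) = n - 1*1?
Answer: -210041198/7919043 ≈ -26.524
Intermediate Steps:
Z(n) = -1 + n (Z(n) = n - 1 = -1 + n)
O = 341 (O = -102*(-1 - 3) - 67 = -102*(-4) - 67 = 408 - 67 = 341)
36671/23223 - 9583/O = 36671/23223 - 9583/341 = -210041198/7919043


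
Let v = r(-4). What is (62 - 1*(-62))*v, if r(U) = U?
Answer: -496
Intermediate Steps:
v = -4
(62 - 1*(-62))*v = (62 - 1*(-62))*(-4) = (62 + 62)*(-4) = 124*(-4) = -496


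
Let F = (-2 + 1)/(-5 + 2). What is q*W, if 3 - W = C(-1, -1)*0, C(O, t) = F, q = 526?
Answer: 1578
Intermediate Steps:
F = ⅓ (F = -1/(-3) = -1*(-⅓) = ⅓ ≈ 0.33333)
C(O, t) = ⅓
W = 3 (W = 3 - 0/3 = 3 - 1*0 = 3 + 0 = 3)
q*W = 526*3 = 1578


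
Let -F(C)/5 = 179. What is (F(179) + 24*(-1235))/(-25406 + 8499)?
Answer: 30535/16907 ≈ 1.8061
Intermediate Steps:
F(C) = -895 (F(C) = -5*179 = -895)
(F(179) + 24*(-1235))/(-25406 + 8499) = (-895 + 24*(-1235))/(-25406 + 8499) = (-895 - 29640)/(-16907) = -30535*(-1/16907) = 30535/16907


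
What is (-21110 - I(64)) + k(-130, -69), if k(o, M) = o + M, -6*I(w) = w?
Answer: -63895/3 ≈ -21298.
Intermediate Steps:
I(w) = -w/6
k(o, M) = M + o
(-21110 - I(64)) + k(-130, -69) = (-21110 - (-1)*64/6) + (-69 - 130) = (-21110 - 1*(-32/3)) - 199 = (-21110 + 32/3) - 199 = -63298/3 - 199 = -63895/3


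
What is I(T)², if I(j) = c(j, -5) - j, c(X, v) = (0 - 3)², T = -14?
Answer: 529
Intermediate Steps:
c(X, v) = 9 (c(X, v) = (-3)² = 9)
I(j) = 9 - j
I(T)² = (9 - 1*(-14))² = (9 + 14)² = 23² = 529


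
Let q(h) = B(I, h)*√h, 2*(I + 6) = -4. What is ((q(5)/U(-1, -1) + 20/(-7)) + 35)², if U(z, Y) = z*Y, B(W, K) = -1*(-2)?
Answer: 51605/49 + 900*√5/7 ≈ 1340.7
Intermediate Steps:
I = -8 (I = -6 + (½)*(-4) = -6 - 2 = -8)
B(W, K) = 2
U(z, Y) = Y*z
q(h) = 2*√h
((q(5)/U(-1, -1) + 20/(-7)) + 35)² = (((2*√5)/((-1*(-1))) + 20/(-7)) + 35)² = (((2*√5)/1 + 20*(-⅐)) + 35)² = (((2*√5)*1 - 20/7) + 35)² = ((2*√5 - 20/7) + 35)² = ((-20/7 + 2*√5) + 35)² = (225/7 + 2*√5)²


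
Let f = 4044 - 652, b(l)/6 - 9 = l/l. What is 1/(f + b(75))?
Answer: 1/3452 ≈ 0.00028969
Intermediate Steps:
b(l) = 60 (b(l) = 54 + 6*(l/l) = 54 + 6*1 = 54 + 6 = 60)
f = 3392
1/(f + b(75)) = 1/(3392 + 60) = 1/3452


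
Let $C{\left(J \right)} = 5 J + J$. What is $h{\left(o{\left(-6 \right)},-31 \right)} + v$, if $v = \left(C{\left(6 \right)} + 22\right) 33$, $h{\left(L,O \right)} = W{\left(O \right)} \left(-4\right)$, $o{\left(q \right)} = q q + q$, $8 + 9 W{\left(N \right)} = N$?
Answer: $\frac{5794}{3} \approx 1931.3$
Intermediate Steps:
$C{\left(J \right)} = 6 J$
$W{\left(N \right)} = - \frac{8}{9} + \frac{N}{9}$
$o{\left(q \right)} = q + q^{2}$ ($o{\left(q \right)} = q^{2} + q = q + q^{2}$)
$h{\left(L,O \right)} = \frac{32}{9} - \frac{4 O}{9}$ ($h{\left(L,O \right)} = \left(- \frac{8}{9} + \frac{O}{9}\right) \left(-4\right) = \frac{32}{9} - \frac{4 O}{9}$)
$v = 1914$ ($v = \left(6 \cdot 6 + 22\right) 33 = \left(36 + 22\right) 33 = 58 \cdot 33 = 1914$)
$h{\left(o{\left(-6 \right)},-31 \right)} + v = \left(\frac{32}{9} - - \frac{124}{9}\right) + 1914 = \left(\frac{32}{9} + \frac{124}{9}\right) + 1914 = \frac{52}{3} + 1914 = \frac{5794}{3}$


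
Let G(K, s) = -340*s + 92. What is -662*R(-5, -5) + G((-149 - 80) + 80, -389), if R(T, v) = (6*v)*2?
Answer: 172072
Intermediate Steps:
R(T, v) = 12*v
G(K, s) = 92 - 340*s
-662*R(-5, -5) + G((-149 - 80) + 80, -389) = -7944*(-5) + (92 - 340*(-389)) = -662*(-60) + (92 + 132260) = 39720 + 132352 = 172072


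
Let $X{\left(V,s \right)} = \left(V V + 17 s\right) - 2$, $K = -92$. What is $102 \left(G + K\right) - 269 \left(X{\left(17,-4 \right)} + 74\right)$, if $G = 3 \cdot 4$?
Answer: $-86977$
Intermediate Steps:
$X{\left(V,s \right)} = -2 + V^{2} + 17 s$ ($X{\left(V,s \right)} = \left(V^{2} + 17 s\right) - 2 = -2 + V^{2} + 17 s$)
$G = 12$
$102 \left(G + K\right) - 269 \left(X{\left(17,-4 \right)} + 74\right) = 102 \left(12 - 92\right) - 269 \left(\left(-2 + 17^{2} + 17 \left(-4\right)\right) + 74\right) = 102 \left(-80\right) - 269 \left(\left(-2 + 289 - 68\right) + 74\right) = -8160 - 269 \left(219 + 74\right) = -8160 - 269 \cdot 293 = -8160 - 78817 = -86977$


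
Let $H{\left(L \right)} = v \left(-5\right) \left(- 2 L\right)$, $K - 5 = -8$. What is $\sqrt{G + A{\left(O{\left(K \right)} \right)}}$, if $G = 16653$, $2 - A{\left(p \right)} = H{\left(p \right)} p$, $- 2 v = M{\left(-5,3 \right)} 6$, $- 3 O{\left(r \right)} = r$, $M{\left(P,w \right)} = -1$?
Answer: $5 \sqrt{665} \approx 128.94$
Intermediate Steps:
$K = -3$ ($K = 5 - 8 = -3$)
$O{\left(r \right)} = - \frac{r}{3}$
$v = 3$ ($v = - \frac{\left(-1\right) 6}{2} = \left(- \frac{1}{2}\right) \left(-6\right) = 3$)
$H{\left(L \right)} = 30 L$ ($H{\left(L \right)} = 3 \left(-5\right) \left(- 2 L\right) = - 15 \left(- 2 L\right) = 30 L$)
$A{\left(p \right)} = 2 - 30 p^{2}$ ($A{\left(p \right)} = 2 - 30 p p = 2 - 30 p^{2}$)
$\sqrt{G + A{\left(O{\left(K \right)} \right)}} = \sqrt{16653 + \left(2 - 30 \left(\left(- \frac{1}{3}\right) \left(-3\right)\right)^{2}\right)} = \sqrt{16653 + \left(2 - 30 \cdot 1^{2}\right)} = \sqrt{16653 + \left(2 - 30\right)} = \sqrt{16653 - 28} = \sqrt{16625} = 5 \sqrt{665}$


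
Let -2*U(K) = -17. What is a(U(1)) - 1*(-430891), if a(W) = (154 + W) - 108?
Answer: 861891/2 ≈ 4.3095e+5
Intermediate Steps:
U(K) = 17/2 (U(K) = -½*(-17) = 17/2)
a(W) = 46 + W
a(U(1)) - 1*(-430891) = (46 + 17/2) - 1*(-430891) = 109/2 + 430891 = 861891/2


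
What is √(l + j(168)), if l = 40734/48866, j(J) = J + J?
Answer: √201080047215/24433 ≈ 18.353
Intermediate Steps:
j(J) = 2*J
l = 20367/24433 (l = 40734*(1/48866) = 20367/24433 ≈ 0.83359)
√(l + j(168)) = √(20367/24433 + 2*168) = √(20367/24433 + 336) = √(8229855/24433) = √201080047215/24433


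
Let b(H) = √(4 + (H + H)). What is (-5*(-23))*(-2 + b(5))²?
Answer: 2070 - 460*√14 ≈ 348.84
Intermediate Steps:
b(H) = √(4 + 2*H)
(-5*(-23))*(-2 + b(5))² = (-5*(-23))*(-2 + √(4 + 2*5))² = 115*(-2 + √(4 + 10))² = 115*(-2 + √14)²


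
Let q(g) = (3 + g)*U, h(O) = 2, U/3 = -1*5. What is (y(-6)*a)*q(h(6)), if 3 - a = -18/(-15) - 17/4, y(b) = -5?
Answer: 9075/4 ≈ 2268.8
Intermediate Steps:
U = -15 (U = 3*(-1*5) = 3*(-5) = -15)
a = 121/20 (a = 3 - (-18/(-15) - 17/4) = 3 - (-18*(-1/15) - 17*1/4) = 3 - (6/5 - 17/4) = 3 - 1*(-61/20) = 3 + 61/20 = 121/20 ≈ 6.0500)
q(g) = -45 - 15*g (q(g) = (3 + g)*(-15) = -45 - 15*g)
(y(-6)*a)*q(h(6)) = (-5*121/20)*(-45 - 15*2) = -121*(-45 - 30)/4 = -121/4*(-75) = 9075/4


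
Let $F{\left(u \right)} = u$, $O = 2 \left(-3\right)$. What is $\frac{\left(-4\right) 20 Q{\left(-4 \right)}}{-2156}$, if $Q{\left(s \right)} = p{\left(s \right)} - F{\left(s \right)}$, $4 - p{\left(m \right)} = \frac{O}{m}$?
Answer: $\frac{130}{539} \approx 0.24119$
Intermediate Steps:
$O = -6$
$p{\left(m \right)} = 4 + \frac{6}{m}$ ($p{\left(m \right)} = 4 - - \frac{6}{m} = 4 + \frac{6}{m}$)
$Q{\left(s \right)} = 4 - s + \frac{6}{s}$ ($Q{\left(s \right)} = \left(4 + \frac{6}{s}\right) - s = 4 - s + \frac{6}{s}$)
$\frac{\left(-4\right) 20 Q{\left(-4 \right)}}{-2156} = \frac{\left(-4\right) 20 \left(4 - -4 + \frac{6}{-4}\right)}{-2156} = - 80 \left(4 + 4 + 6 \left(- \frac{1}{4}\right)\right) \left(- \frac{1}{2156}\right) = - 80 \left(4 + 4 - \frac{3}{2}\right) \left(- \frac{1}{2156}\right) = \left(-80\right) \frac{13}{2} \left(- \frac{1}{2156}\right) = \left(-520\right) \left(- \frac{1}{2156}\right) = \frac{130}{539}$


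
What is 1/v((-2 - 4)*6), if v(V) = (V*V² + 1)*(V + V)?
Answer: 1/3359160 ≈ 2.9769e-7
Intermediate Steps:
v(V) = 2*V*(1 + V³) (v(V) = (V³ + 1)*(2*V) = (1 + V³)*(2*V) = 2*V*(1 + V³))
1/v((-2 - 4)*6) = 1/(2*((-2 - 4)*6)*(1 + ((-2 - 4)*6)³)) = 1/(2*(-6*6)*(1 + (-6*6)³)) = 1/(2*(-36)*(1 + (-36)³)) = 1/(2*(-36)*(1 - 46656)) = 1/(2*(-36)*(-46655)) = 1/3359160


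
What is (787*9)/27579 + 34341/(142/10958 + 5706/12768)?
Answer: 3680820298950393/49289345081 ≈ 74678.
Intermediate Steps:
(787*9)/27579 + 34341/(142/10958 + 5706/12768) = 7083*(1/27579) + 34341/(142*(1/10958) + 5706*(1/12768)) = 2361/9193 + 34341/(71/5479 + 951/2128) = 2361/9193 + 34341/(5361617/11659312) = 2361/9193 + 34341*(11659312/5361617) = 2361/9193 + 400392433392/5361617 = 3680820298950393/49289345081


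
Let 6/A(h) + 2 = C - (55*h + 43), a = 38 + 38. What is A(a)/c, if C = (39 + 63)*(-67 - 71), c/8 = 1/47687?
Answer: -143061/73204 ≈ -1.9543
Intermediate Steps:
c = 8/47687 ≈ 0.00016776
a = 76
C = -14076 (C = 102*(-138) = -14076)
A(h) = 6/(-14121 - 55*h) (A(h) = 6/(-2 + (-14076 - (55*h + 43))) = 6/(-2 + (-14076 - (43 + 55*h))) = 6/(-2 + (-14076 + (-43 - 55*h))) = 6/(-2 + (-14119 - 55*h)) = 6/(-14121 - 55*h))
A(a)/c = (-6/(14121 + 55*76))/(8/47687) = -6/(14121 + 4180)*(47687/8) = -6/18301*(47687/8) = -6*1/18301*(47687/8) = -6/18301*47687/8 = -143061/73204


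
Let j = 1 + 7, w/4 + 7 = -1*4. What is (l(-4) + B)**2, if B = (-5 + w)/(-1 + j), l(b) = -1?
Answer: 64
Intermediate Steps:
w = -44 (w = -28 + 4*(-1*4) = -28 + 4*(-4) = -28 - 16 = -44)
j = 8
B = -7 (B = (-5 - 44)/(-1 + 8) = -49/7 = -49*1/7 = -7)
(l(-4) + B)**2 = (-1 - 7)**2 = (-8)**2 = 64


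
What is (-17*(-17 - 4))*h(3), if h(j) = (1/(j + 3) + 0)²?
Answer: 119/12 ≈ 9.9167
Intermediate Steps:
h(j) = (3 + j)⁻² (h(j) = (1/(3 + j) + 0)² = (1/(3 + j))² = (3 + j)⁻²)
(-17*(-17 - 4))*h(3) = (-17*(-17 - 4))/(3 + 3)² = -17*(-21)/6² = 357*(1/36) = 119/12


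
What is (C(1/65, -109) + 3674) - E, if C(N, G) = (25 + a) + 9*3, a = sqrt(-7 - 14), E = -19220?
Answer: 22946 + I*sqrt(21) ≈ 22946.0 + 4.5826*I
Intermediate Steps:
a = I*sqrt(21) (a = sqrt(-21) = I*sqrt(21) ≈ 4.5826*I)
C(N, G) = 52 + I*sqrt(21) (C(N, G) = (25 + I*sqrt(21)) + 9*3 = (25 + I*sqrt(21)) + 27 = 52 + I*sqrt(21))
(C(1/65, -109) + 3674) - E = ((52 + I*sqrt(21)) + 3674) - 1*(-19220) = (3726 + I*sqrt(21)) + 19220 = 22946 + I*sqrt(21)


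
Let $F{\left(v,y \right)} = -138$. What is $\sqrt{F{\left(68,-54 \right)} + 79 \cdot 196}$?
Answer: $\sqrt{15346} \approx 123.88$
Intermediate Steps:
$\sqrt{F{\left(68,-54 \right)} + 79 \cdot 196} = \sqrt{-138 + 79 \cdot 196} = \sqrt{-138 + 15484} = \sqrt{15346}$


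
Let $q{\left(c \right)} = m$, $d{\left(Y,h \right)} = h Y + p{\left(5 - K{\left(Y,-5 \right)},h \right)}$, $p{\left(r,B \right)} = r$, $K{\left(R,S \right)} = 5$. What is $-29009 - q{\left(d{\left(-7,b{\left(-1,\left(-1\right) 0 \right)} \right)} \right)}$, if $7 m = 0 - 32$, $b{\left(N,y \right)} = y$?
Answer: $- \frac{203031}{7} \approx -29004.0$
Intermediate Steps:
$m = - \frac{32}{7}$ ($m = \frac{0 - 32}{7} = \frac{1}{7} \left(-32\right) = - \frac{32}{7} \approx -4.5714$)
$d{\left(Y,h \right)} = Y h$ ($d{\left(Y,h \right)} = h Y + \left(5 - 5\right) = Y h + \left(5 - 5\right) = Y h + 0 = Y h$)
$q{\left(c \right)} = - \frac{32}{7}$
$-29009 - q{\left(d{\left(-7,b{\left(-1,\left(-1\right) 0 \right)} \right)} \right)} = -29009 - - \frac{32}{7} = -29009 + \frac{32}{7} = - \frac{203031}{7}$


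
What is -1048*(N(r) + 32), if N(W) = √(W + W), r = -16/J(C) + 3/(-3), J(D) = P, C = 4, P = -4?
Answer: -33536 - 1048*√6 ≈ -36103.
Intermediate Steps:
J(D) = -4
r = 3 (r = -16/(-4) + 3/(-3) = -16*(-¼) + 3*(-⅓) = 4 - 1 = 3)
N(W) = √2*√W (N(W) = √(2*W) = √2*√W)
-1048*(N(r) + 32) = -1048*(√2*√3 + 32) = -1048*(√6 + 32) = -1048*(32 + √6) = -33536 - 1048*√6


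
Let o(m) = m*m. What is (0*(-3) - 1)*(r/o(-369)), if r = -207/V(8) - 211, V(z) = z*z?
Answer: 13711/8714304 ≈ 0.0015734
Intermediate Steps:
o(m) = m**2
V(z) = z**2
r = -13711/64 (r = -207/(8**2) - 211 = -207/64 - 211 = -13711/64 ≈ -214.23)
(0*(-3) - 1)*(r/o(-369)) = (0*(-3) - 1)*(-13711/(64*((-369)**2))) = (0 - 1)*(-13711/64/136161) = -(-13711)/(64*136161) = -1*(-13711/8714304) = 13711/8714304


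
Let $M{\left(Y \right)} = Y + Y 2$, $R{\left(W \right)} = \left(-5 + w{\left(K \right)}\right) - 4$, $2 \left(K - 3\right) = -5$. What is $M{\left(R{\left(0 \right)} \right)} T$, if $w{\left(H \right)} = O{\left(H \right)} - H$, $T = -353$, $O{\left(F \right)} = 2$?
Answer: $\frac{15885}{2} \approx 7942.5$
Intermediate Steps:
$K = \frac{1}{2}$ ($K = 3 + \frac{1}{2} \left(-5\right) = 3 - \frac{5}{2} = \frac{1}{2} \approx 0.5$)
$w{\left(H \right)} = 2 - H$
$R{\left(W \right)} = - \frac{15}{2}$ ($R{\left(W \right)} = \left(-5 + \left(2 - \frac{1}{2}\right)\right) - 4 = \left(-5 + \frac{3}{2}\right) - 4 = - \frac{7}{2} - 4 = - \frac{15}{2}$)
$M{\left(Y \right)} = 3 Y$ ($M{\left(Y \right)} = Y + 2 Y = 3 Y$)
$M{\left(R{\left(0 \right)} \right)} T = 3 \left(- \frac{15}{2}\right) \left(-353\right) = \left(- \frac{45}{2}\right) \left(-353\right) = \frac{15885}{2}$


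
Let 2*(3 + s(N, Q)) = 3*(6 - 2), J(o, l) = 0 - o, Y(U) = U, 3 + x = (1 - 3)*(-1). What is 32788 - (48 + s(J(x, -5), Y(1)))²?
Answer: 30187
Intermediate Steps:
x = -1 (x = -3 + (1 - 3)*(-1) = -3 - 2*(-1) = -3 + 2 = -1)
J(o, l) = -o
s(N, Q) = 3 (s(N, Q) = -3 + (3*(6 - 2))/2 = -3 + (3*4)/2 = -3 + (½)*12 = -3 + 6 = 3)
32788 - (48 + s(J(x, -5), Y(1)))² = 32788 - (48 + 3)² = 32788 - 1*51² = 32788 - 1*2601 = 32788 - 2601 = 30187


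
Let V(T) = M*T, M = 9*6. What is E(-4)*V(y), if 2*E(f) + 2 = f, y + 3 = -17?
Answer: 3240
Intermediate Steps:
y = -20 (y = -3 - 17 = -20)
E(f) = -1 + f/2
M = 54
V(T) = 54*T
E(-4)*V(y) = (-1 + (½)*(-4))*(54*(-20)) = (-1 - 2)*(-1080) = -3*(-1080) = 3240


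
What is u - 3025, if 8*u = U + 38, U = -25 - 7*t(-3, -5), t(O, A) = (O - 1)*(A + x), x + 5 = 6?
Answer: -24299/8 ≈ -3037.4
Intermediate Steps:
x = 1 (x = -5 + 6 = 1)
t(O, A) = (1 + A)*(-1 + O) (t(O, A) = (O - 1)*(A + 1) = (-1 + O)*(1 + A) = (1 + A)*(-1 + O))
U = -137 (U = -25 - 7*(-1 - 3 - 1*(-5) - 5*(-3)) = -25 - 7*(-1 - 3 + 5 + 15) = -25 - 7*16 = -25 - 112 = -137)
u = -99/8 (u = (-137 + 38)/8 = (1/8)*(-99) = -99/8 ≈ -12.375)
u - 3025 = -99/8 - 3025 = -24299/8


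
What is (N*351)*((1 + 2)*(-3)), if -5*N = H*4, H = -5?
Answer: -12636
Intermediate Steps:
N = 4 (N = -(-1)*4 = -⅕*(-20) = 4)
(N*351)*((1 + 2)*(-3)) = (4*351)*((1 + 2)*(-3)) = 1404*(3*(-3)) = 1404*(-9) = -12636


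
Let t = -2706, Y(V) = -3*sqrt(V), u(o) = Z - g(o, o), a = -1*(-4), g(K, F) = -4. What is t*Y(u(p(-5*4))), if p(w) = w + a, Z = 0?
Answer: 16236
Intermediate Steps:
a = 4
p(w) = 4 + w (p(w) = w + 4 = 4 + w)
u(o) = 4 (u(o) = 0 - 1*(-4) = 0 + 4 = 4)
t*Y(u(p(-5*4))) = -(-8118)*sqrt(4) = -(-8118)*2 = -2706*(-6) = 16236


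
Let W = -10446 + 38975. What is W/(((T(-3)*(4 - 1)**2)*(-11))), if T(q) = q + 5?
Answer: -28529/198 ≈ -144.09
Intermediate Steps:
T(q) = 5 + q
W = 28529
W/(((T(-3)*(4 - 1)**2)*(-11))) = 28529/((((5 - 3)*(4 - 1)**2)*(-11))) = 28529/(((2*3**2)*(-11))) = 28529/(((2*9)*(-11))) = 28529/((18*(-11))) = 28529/(-198) = 28529*(-1/198) = -28529/198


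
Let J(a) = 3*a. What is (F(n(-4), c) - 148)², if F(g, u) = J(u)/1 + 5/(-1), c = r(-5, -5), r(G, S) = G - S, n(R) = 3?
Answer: 23409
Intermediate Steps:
c = 0 (c = -5 - 1*(-5) = -5 + 5 = 0)
F(g, u) = -5 + 3*u (F(g, u) = (3*u)/1 + 5/(-1) = (3*u)*1 + 5*(-1) = 3*u - 5 = -5 + 3*u)
(F(n(-4), c) - 148)² = ((-5 + 3*0) - 148)² = ((-5 + 0) - 148)² = (-5 - 148)² = (-153)² = 23409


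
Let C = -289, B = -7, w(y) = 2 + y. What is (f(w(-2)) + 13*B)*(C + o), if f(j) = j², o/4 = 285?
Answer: -77441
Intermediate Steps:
o = 1140 (o = 4*285 = 1140)
(f(w(-2)) + 13*B)*(C + o) = ((2 - 2)² + 13*(-7))*(-289 + 1140) = (0² - 91)*851 = (0 - 91)*851 = -91*851 = -77441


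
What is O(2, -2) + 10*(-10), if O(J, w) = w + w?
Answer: -104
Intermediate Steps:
O(J, w) = 2*w
O(2, -2) + 10*(-10) = 2*(-2) + 10*(-10) = -4 - 100 = -104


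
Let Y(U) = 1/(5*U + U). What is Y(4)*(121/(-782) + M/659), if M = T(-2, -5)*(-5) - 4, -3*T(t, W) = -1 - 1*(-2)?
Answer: -244691/37104336 ≈ -0.0065947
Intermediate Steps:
T(t, W) = -1/3 (T(t, W) = -(-1 - 1*(-2))/3 = -(-1 + 2)/3 = -1/3*1 = -1/3)
M = -7/3 (M = -1/3*(-5) - 4 = 5/3 - 4 = -7/3 ≈ -2.3333)
Y(U) = 1/(6*U)
Y(4)*(121/(-782) + M/659) = ((1/6)/4)*(121/(-782) - 7/3/659) = ((1/6)*(1/4))*(121*(-1/782) - 7/3*1/659) = (-121/782 - 7/1977)/24 = (1/24)*(-244691/1546014) = -244691/37104336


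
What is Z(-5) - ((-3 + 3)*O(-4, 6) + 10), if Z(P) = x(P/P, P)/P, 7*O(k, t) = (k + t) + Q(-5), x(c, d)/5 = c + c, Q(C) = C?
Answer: -12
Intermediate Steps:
x(c, d) = 10*c (x(c, d) = 5*(c + c) = 5*(2*c) = 10*c)
O(k, t) = -5/7 + k/7 + t/7 (O(k, t) = ((k + t) - 5)/7 = (-5 + k + t)/7 = -5/7 + k/7 + t/7)
Z(P) = 10/P (Z(P) = (10*(P/P))/P = (10*1)/P = 10/P)
Z(-5) - ((-3 + 3)*O(-4, 6) + 10) = 10/(-5) - ((-3 + 3)*(-5/7 + (⅐)*(-4) + (⅐)*6) + 10) = 10*(-⅕) - (0*(-5/7 - 4/7 + 6/7) + 10) = -2 - (0*(-3/7) + 10) = -2 - (0 + 10) = -2 - 1*10 = -2 - 10 = -12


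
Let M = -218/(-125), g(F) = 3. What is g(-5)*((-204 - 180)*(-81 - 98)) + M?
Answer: 25776218/125 ≈ 2.0621e+5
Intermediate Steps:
M = 218/125 (M = -218*(-1/125) = 218/125 ≈ 1.7440)
g(-5)*((-204 - 180)*(-81 - 98)) + M = 3*((-204 - 180)*(-81 - 98)) + 218/125 = 3*(-384*(-179)) + 218/125 = 3*68736 + 218/125 = 206208 + 218/125 = 25776218/125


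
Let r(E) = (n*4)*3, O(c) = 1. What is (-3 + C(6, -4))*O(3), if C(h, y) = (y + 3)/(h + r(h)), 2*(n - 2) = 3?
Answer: -145/48 ≈ -3.0208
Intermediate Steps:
n = 7/2 (n = 2 + (½)*3 = 2 + 3/2 = 7/2 ≈ 3.5000)
r(E) = 42 (r(E) = ((7/2)*4)*3 = 14*3 = 42)
C(h, y) = (3 + y)/(42 + h) (C(h, y) = (y + 3)/(h + 42) = (3 + y)/(42 + h))
(-3 + C(6, -4))*O(3) = (-3 + (3 - 4)/(42 + 6))*1 = (-3 - 1/48)*1 = -145/48*1 = -145/48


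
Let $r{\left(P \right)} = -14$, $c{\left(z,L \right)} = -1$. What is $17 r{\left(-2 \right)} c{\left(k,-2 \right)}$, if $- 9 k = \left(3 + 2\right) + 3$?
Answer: $238$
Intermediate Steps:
$k = - \frac{8}{9}$ ($k = - \frac{\left(3 + 2\right) + 3}{9} = - \frac{5 + 3}{9} = \left(- \frac{1}{9}\right) 8 = - \frac{8}{9} \approx -0.88889$)
$17 r{\left(-2 \right)} c{\left(k,-2 \right)} = 17 \left(-14\right) \left(-1\right) = \left(-238\right) \left(-1\right) = 238$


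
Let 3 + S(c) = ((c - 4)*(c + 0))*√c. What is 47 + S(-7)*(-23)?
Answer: 116 - 1771*I*√7 ≈ 116.0 - 4685.6*I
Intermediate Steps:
S(c) = -3 + c^(3/2)*(-4 + c) (S(c) = -3 + ((c - 4)*(c + 0))*√c = -3 + ((-4 + c)*c)*√c = -3 + (c*(-4 + c))*√c = -3 + c^(3/2)*(-4 + c))
47 + S(-7)*(-23) = 47 + (-3 + (-7)^(5/2) - (-28)*I*√7)*(-23) = 47 + (-3 + 49*I*√7 - (-28)*I*√7)*(-23) = 47 + (-3 + 49*I*√7 + 28*I*√7)*(-23) = 47 + (-3 + 77*I*√7)*(-23) = 47 + (69 - 1771*I*√7) = 116 - 1771*I*√7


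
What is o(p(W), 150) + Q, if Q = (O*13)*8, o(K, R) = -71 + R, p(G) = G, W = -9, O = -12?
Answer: -1169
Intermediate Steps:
Q = -1248 (Q = -12*13*8 = -156*8 = -1248)
o(p(W), 150) + Q = (-71 + 150) - 1248 = 79 - 1248 = -1169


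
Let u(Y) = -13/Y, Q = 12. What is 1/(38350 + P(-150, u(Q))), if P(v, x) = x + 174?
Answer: 12/462275 ≈ 2.5959e-5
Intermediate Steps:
P(v, x) = 174 + x
1/(38350 + P(-150, u(Q))) = 1/(38350 + (174 - 13/12)) = 1/(38350 + 2075/12) = 1/(462275/12) = 12/462275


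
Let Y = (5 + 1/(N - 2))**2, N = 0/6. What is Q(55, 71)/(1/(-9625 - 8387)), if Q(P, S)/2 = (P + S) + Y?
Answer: -5268510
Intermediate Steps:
N = 0 (N = 0*(1/6) = 0)
Y = 81/4 (Y = (5 + 1/(0 - 2))**2 = (5 + 1/(-2))**2 = (5 - 1/2)**2 = (9/2)**2 = 81/4 ≈ 20.250)
Q(P, S) = 81/2 + 2*P + 2*S (Q(P, S) = 2*((P + S) + 81/4) = 2*(81/4 + P + S) = 81/2 + 2*P + 2*S)
Q(55, 71)/(1/(-9625 - 8387)) = (81/2 + 2*55 + 2*71)/(1/(-9625 - 8387)) = (81/2 + 110 + 142)/(1/(-18012)) = 585/(2*(-1/18012)) = (585/2)*(-18012) = -5268510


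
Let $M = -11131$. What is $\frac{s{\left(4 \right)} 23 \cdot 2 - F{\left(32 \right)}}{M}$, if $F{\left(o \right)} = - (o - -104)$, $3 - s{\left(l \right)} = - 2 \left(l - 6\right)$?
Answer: $- \frac{90}{11131} \approx -0.0080855$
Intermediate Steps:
$s{\left(l \right)} = -9 + 2 l$ ($s{\left(l \right)} = 3 - - 2 \left(l - 6\right) = 3 - - 2 \left(-6 + l\right) = 3 - \left(12 - 2 l\right) = 3 + \left(-12 + 2 l\right) = -9 + 2 l$)
$F{\left(o \right)} = -104 - o$ ($F{\left(o \right)} = - (o + 104) = - (104 + o) = -104 - o$)
$\frac{s{\left(4 \right)} 23 \cdot 2 - F{\left(32 \right)}}{M} = \frac{\left(-9 + 2 \cdot 4\right) 23 \cdot 2 - \left(-104 - 32\right)}{-11131} = \left(\left(-9 + 8\right) 23 \cdot 2 - \left(-104 - 32\right)\right) \left(- \frac{1}{11131}\right) = \left(\left(-1\right) 23 \cdot 2 - -136\right) \left(- \frac{1}{11131}\right) = \left(\left(-23\right) 2 + 136\right) \left(- \frac{1}{11131}\right) = \left(-46 + 136\right) \left(- \frac{1}{11131}\right) = 90 \left(- \frac{1}{11131}\right) = - \frac{90}{11131}$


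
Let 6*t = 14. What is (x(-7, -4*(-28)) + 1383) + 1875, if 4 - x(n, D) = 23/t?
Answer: 22765/7 ≈ 3252.1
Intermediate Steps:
t = 7/3 (t = (⅙)*14 = 7/3 ≈ 2.3333)
x(n, D) = -41/7 (x(n, D) = 4 - 23/7/3 = 4 - 23*3/7 = 4 - 1*69/7 = 4 - 69/7 = -41/7)
(x(-7, -4*(-28)) + 1383) + 1875 = (-41/7 + 1383) + 1875 = 9640/7 + 1875 = 22765/7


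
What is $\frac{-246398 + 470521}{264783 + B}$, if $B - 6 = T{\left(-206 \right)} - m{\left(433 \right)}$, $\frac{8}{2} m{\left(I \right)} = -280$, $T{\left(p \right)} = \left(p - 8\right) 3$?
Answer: $\frac{224123}{264217} \approx 0.84825$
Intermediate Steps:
$T{\left(p \right)} = -24 + 3 p$ ($T{\left(p \right)} = \left(-8 + p\right) 3 = -24 + 3 p$)
$m{\left(I \right)} = -70$ ($m{\left(I \right)} = \frac{1}{4} \left(-280\right) = -70$)
$B = -566$ ($B = 6 + \left(\left(-24 + 3 \left(-206\right)\right) - -70\right) = 6 + \left(\left(-24 - 618\right) + 70\right) = 6 + \left(-642 + 70\right) = 6 - 572 = -566$)
$\frac{-246398 + 470521}{264783 + B} = \frac{-246398 + 470521}{264783 - 566} = \frac{224123}{264217}$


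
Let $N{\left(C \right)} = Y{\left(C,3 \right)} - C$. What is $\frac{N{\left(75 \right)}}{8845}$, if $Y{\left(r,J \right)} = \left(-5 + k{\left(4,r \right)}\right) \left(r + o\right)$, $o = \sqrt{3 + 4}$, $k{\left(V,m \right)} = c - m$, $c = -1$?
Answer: $- \frac{1230}{1769} - \frac{81 \sqrt{7}}{8845} \approx -0.71954$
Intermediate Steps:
$k{\left(V,m \right)} = -1 - m$
$o = \sqrt{7} \approx 2.6458$
$Y{\left(r,J \right)} = \left(-6 - r\right) \left(r + \sqrt{7}\right)$ ($Y{\left(r,J \right)} = \left(-5 - \left(1 + r\right)\right) \left(r + \sqrt{7}\right) = \left(-6 - r\right) \left(r + \sqrt{7}\right)$)
$N{\left(C \right)} = - C^{2} - 7 C - 6 \sqrt{7} - C \sqrt{7}$ ($N{\left(C \right)} = \left(- C^{2} - 6 C - 6 \sqrt{7} - C \sqrt{7}\right) - C = - C^{2} - 7 C - 6 \sqrt{7} - C \sqrt{7}$)
$\frac{N{\left(75 \right)}}{8845} = \frac{- 75^{2} - 525 - 6 \sqrt{7} - 75 \sqrt{7}}{8845} = \left(\left(-1\right) 5625 - 525 - 6 \sqrt{7} - 75 \sqrt{7}\right) \frac{1}{8845} = \left(-5625 - 525 - 6 \sqrt{7} - 75 \sqrt{7}\right) \frac{1}{8845} = \left(-6150 - 81 \sqrt{7}\right) \frac{1}{8845} = - \frac{1230}{1769} - \frac{81 \sqrt{7}}{8845}$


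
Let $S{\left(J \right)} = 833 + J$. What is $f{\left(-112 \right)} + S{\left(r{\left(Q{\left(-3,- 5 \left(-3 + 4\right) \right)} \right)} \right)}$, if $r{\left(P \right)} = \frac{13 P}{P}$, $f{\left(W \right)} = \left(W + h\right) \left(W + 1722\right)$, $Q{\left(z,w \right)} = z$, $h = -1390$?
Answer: $-2417374$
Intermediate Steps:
$f{\left(W \right)} = \left(-1390 + W\right) \left(1722 + W\right)$ ($f{\left(W \right)} = \left(W - 1390\right) \left(W + 1722\right) = \left(-1390 + W\right) \left(1722 + W\right)$)
$r{\left(P \right)} = 13$
$f{\left(-112 \right)} + S{\left(r{\left(Q{\left(-3,- 5 \left(-3 + 4\right) \right)} \right)} \right)} = \left(-2393580 + \left(-112\right)^{2} + 332 \left(-112\right)\right) + \left(833 + 13\right) = \left(-2393580 + 12544 - 37184\right) + 846 = -2418220 + 846 = -2417374$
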